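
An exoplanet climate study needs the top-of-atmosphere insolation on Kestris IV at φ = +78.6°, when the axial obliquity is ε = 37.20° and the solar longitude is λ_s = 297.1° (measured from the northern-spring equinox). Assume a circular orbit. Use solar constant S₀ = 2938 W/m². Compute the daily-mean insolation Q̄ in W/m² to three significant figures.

Q̄ ≈ 0.00 W/m²

Solar declination: sin δ = sin ε · sin λ_s = sin 37.20° × sin 297.1° = -0.53822, so δ = -32.563°.
cos H₀ = −tan(+78.6°) tan(-32.563°) = 3.1671 ≥ 1 ⇒ polar night, H₀ = 0 and Q̄ = 0.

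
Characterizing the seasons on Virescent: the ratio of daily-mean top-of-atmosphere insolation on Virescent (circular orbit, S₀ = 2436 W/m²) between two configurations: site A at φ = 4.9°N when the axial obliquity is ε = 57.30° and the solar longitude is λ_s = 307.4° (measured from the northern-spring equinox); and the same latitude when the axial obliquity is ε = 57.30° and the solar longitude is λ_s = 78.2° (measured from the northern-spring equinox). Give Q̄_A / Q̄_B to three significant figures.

Q̄_A / Q̄_B ≈ 0.961

— Configuration A (φ=+4.9°):
Solar declination: sin δ = sin ε · sin λ_s = sin 57.30° × sin 307.4° = -0.66851, so δ = -41.952°.
cos H₀ = −tan(+4.9°) tan(-41.952°) = 0.0771, H₀ = 1.4937 rad.
Bracket: H₀ sin φ sin δ + cos φ cos δ sin H₀ = 1.4937×0.08542×-0.66851 + 0.99635×0.74370×0.99703 = -0.085296 + 0.738785 = 0.653489.
Q̄ = (S₀/π) × [bracket] = (2436/π) × 0.653489 = 506.72 W/m².
— Configuration B (φ=+4.9°):
Solar declination: sin δ = sin ε · sin λ_s = sin 57.30° × sin 78.2° = 0.82373, so δ = +55.460°.
cos H₀ = −tan(+4.9°) tan(+55.460°) = -0.1246, H₀ = 1.6957 rad.
Bracket: H₀ sin φ sin δ + cos φ cos δ sin H₀ = 1.6957×0.08542×0.82373 + 0.99635×0.56699×0.99221 = 0.119315 + 0.560520 = 0.679835.
Q̄ = (S₀/π) × [bracket] = (2436/π) × 0.679835 = 527.15 W/m².
Ratio Q̄_A / Q̄_B = 506.72 / 527.15 = 0.9612.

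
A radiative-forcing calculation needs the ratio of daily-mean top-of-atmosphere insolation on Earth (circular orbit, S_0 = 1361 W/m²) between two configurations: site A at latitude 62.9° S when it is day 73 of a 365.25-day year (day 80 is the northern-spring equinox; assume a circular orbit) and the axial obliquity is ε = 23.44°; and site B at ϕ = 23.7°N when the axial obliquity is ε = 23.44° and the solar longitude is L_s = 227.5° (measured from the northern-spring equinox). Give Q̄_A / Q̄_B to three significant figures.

Q̄_A / Q̄_B ≈ 0.750

— Configuration A (ϕ=-62.9°):
Solar longitude: L_s = 360° × (73 − 80)/365.25 = -6.899°, i.e. -6.899° + 360° = 353.101°.
sin δ = sin 23.44° × sin 353.101° = -0.04778, so δ = -2.739°.
cos h₀ = −tan(-62.9°) tan(-2.739°) = -0.0935, h₀ = 1.6644 rad.
Bracket: h₀ sin ϕ sin δ + cos ϕ cos δ sin h₀ = 1.6644×-0.89021×-0.04778 + 0.45554×0.99886×0.99562 = 0.070794 + 0.453028 = 0.523822.
Q̄ = (S_0/π) × [bracket] = (1361/π) × 0.523822 = 226.93 W/m².
— Configuration B (ϕ=+23.7°):
Solar declination: sin δ = sin ε · sin L_s = sin 23.44° × sin 227.5° = -0.29328, so δ = -17.054°.
cos h₀ = −tan(+23.7°) tan(-17.054°) = 0.1347, h₀ = 1.4357 rad.
Bracket: h₀ sin ϕ sin δ + cos ϕ cos δ sin h₀ = 1.4357×0.40195×-0.29328 + 0.91566×0.95603×0.99089 = -0.169246 + 0.867424 = 0.698178.
Q̄ = (S_0/π) × [bracket] = (1361/π) × 0.698178 = 302.46 W/m².
Ratio Q̄_A / Q̄_B = 226.93 / 302.46 = 0.7503.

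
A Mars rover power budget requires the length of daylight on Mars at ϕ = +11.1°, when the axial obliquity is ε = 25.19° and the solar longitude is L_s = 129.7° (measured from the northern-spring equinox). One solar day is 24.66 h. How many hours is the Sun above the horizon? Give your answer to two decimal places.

12.86 h

Solar declination: sin δ = sin ε · sin L_s = sin 25.19° × sin 129.7° = 0.32747, so δ = +19.115°.
cos h₀ = −tan ϕ · tan δ = −tan(+11.1°) × tan(+19.115°) = -0.0680, so h₀ = 1.6388 rad = 93.90°.
Daylight = 2h₀/(2π) × 24.66 h = (1.6388/π) × 24.66 = 12.86 h.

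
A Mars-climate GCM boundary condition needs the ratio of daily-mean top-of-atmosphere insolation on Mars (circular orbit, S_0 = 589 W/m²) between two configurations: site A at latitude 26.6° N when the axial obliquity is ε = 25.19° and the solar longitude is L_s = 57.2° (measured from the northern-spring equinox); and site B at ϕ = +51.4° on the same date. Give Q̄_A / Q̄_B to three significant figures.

Q̄_A / Q̄_B ≈ 1.01

— Configuration A (ϕ=+26.6°):
Solar declination: sin δ = sin ε · sin L_s = sin 25.19° × sin 57.2° = 0.35776, so δ = +20.963°.
cos h₀ = −tan(+26.6°) tan(+20.963°) = -0.1919, h₀ = 1.7638 rad.
Bracket: h₀ sin ϕ sin δ + cos ϕ cos δ sin h₀ = 1.7638×0.44776×0.35776 + 0.89415×0.93381×0.98142 = 0.282544 + 0.819453 = 1.101997.
Q̄ = (S_0/π) × [bracket] = (589/π) × 1.101997 = 206.61 W/m².
— Configuration B (ϕ=+51.4°):
cos h₀ = −tan(+51.4°) tan(+20.963°) = -0.4799, h₀ = 2.0714 rad.
Bracket: h₀ sin ϕ sin δ + cos ϕ cos δ sin h₀ = 2.0714×0.78152×0.35776 + 0.62388×0.93381×0.87731 = 0.579156 + 0.511108 = 1.090264.
Q̄ = (S_0/π) × [bracket] = (589/π) × 1.090264 = 204.41 W/m².
Ratio Q̄_A / Q̄_B = 206.61 / 204.41 = 1.011.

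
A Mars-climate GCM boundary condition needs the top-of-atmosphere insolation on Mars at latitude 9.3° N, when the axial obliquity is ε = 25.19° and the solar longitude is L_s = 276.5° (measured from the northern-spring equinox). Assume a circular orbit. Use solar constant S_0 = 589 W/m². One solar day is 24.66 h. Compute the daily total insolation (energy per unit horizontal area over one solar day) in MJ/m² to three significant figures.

Solar declination: sin δ = sin ε · sin L_s = sin 25.19° × sin 276.5° = -0.42289, so δ = -25.017°.
cos h₀ = −tan(+9.3°) tan(-25.017°) = 0.0764, h₀ = 1.4943 rad.
Bracket: h₀ sin ϕ sin δ + cos ϕ cos δ sin h₀ = 1.4943×0.16160×-0.42289 + 0.98686×0.90618×0.99708 = -0.102119 + 0.891662 = 0.789543.
Q̄ = (S_0/π) × [bracket] = (589/π) × 0.789543 = 148.03 W/m².
Daily total = Q̄ × 24.66 h × 3600 s/h = 148.03 × 24.66 × 3600 / 10⁶ = 13.14 MJ/m².

13.1 MJ/m²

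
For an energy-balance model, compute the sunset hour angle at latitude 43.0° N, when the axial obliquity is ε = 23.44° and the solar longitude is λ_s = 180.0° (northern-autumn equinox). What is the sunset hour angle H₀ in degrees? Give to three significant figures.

H₀ = 90.0°

Solar declination: sin δ = sin ε · sin λ_s = sin 23.44° × sin 180.0° = 0.00000, so δ = +0.000°.
cos H₀ = −tan φ · tan δ = −tan(+43.0°) × tan(+0.000°) = -0.0000, so H₀ = 1.5708 rad = 90.00°.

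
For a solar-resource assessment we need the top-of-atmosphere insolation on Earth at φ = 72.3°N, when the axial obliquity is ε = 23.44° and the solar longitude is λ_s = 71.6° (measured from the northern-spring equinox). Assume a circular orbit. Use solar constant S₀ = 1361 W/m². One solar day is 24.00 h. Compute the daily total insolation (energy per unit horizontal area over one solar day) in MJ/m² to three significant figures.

Solar declination: sin δ = sin ε · sin λ_s = sin 23.44° × sin 71.6° = 0.37745, so δ = +22.176°.
cos H₀ = −tan(+72.3°) tan(+22.176°) = -1.2772 ≤ −1 ⇒ polar day, H₀ = π.
Bracket: H₀ sin φ sin δ + cos φ cos δ sin H₀ = 3.1416×0.95266×0.37745 + 0.30403×0.92603×0.00000 = 1.129661 + 0.000000 = 1.129661.
Q̄ = (S₀/π) × [bracket] = (1361/π) × 1.129661 = 489.39 W/m².
Daily total = Q̄ × 24.00 h × 3600 s/h = 489.39 × 24.00 × 3600 / 10⁶ = 42.28 MJ/m².

42.3 MJ/m²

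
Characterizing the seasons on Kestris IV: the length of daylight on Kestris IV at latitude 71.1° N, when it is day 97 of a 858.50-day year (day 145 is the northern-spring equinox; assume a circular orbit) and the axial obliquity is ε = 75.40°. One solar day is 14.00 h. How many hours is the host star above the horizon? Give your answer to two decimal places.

Solar longitude: λ_s = 360° × (97 − 145)/858.50 = -20.128°, i.e. -20.128° + 360° = 339.872°.
sin δ = sin 75.40° × sin 339.872° = -0.33301, so δ = -19.451°.
cos H₀ = −tan φ · tan δ = 1.0315 ≥ 1, so the host star never rises (polar night) and H₀ = 0.
Daylight = 2H₀/(2π) × 14.00 h = (0.0000/π) × 14.00 = 0.00 h.

0.00 h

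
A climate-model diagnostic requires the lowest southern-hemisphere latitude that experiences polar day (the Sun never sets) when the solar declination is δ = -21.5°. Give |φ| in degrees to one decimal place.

Polar day requires cos H₀ = −tan φ tan δ ≤ −1, i.e. tan φ tan δ ≥ 1.
The boundary is |tan φ| · |tan δ| = 1, so |φ| = 90° − |δ| = 90° − 21.5° = 68.5° in the southern hemisphere.

|φ| = 68.5°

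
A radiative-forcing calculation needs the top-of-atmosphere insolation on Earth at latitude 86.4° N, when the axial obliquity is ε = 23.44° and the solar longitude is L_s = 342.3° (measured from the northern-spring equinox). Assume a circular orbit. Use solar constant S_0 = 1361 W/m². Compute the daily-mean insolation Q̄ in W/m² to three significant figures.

Q̄ ≈ 0.00 W/m²

Solar declination: sin δ = sin ε · sin L_s = sin 23.44° × sin 342.3° = -0.12094, so δ = -6.946°.
cos h₀ = −tan(+86.4°) tan(-6.946°) = 1.9365 ≥ 1 ⇒ polar night, h₀ = 0 and Q̄ = 0.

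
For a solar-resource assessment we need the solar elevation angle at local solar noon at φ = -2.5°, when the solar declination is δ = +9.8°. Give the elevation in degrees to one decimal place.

77.7°

At local noon the hour angle is zero, so the zenith angle equals |φ − δ| = |-2.5° − (+9.800°)| = 12.300°.
Elevation = 90° − 12.300° = 77.7°.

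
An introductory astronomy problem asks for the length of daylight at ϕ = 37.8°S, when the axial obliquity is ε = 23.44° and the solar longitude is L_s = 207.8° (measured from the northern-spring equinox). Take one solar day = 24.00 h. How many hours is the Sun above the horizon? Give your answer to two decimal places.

13.12 h

Solar declination: sin δ = sin ε · sin L_s = sin 23.44° × sin 207.8° = -0.18552, so δ = -10.692°.
cos h₀ = −tan ϕ · tan δ = −tan(-37.8°) × tan(-10.692°) = -0.1464, so h₀ = 1.7178 rad = 98.42°.
Daylight = 2h₀/(2π) × 24.00 h = (1.7178/π) × 24.00 = 13.12 h.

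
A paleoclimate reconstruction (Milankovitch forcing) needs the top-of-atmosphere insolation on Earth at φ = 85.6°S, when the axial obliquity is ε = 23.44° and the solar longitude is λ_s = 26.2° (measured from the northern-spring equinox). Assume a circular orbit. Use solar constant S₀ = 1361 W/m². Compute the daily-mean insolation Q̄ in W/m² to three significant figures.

Q̄ ≈ 0.00 W/m²

Solar declination: sin δ = sin ε · sin λ_s = sin 23.44° × sin 26.2° = 0.17563, so δ = +10.115°.
cos H₀ = −tan(-85.6°) tan(+10.115°) = 2.3185 ≥ 1 ⇒ polar night, H₀ = 0 and Q̄ = 0.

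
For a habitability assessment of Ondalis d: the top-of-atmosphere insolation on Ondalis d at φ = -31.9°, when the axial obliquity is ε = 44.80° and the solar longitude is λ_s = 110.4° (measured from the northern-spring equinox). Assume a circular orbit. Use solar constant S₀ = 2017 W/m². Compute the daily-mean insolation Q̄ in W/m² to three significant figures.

Q̄ ≈ 120 W/m²

Solar declination: sin δ = sin ε · sin λ_s = sin 44.80° × sin 110.4° = 0.66044, so δ = +41.334°.
cos H₀ = −tan(-31.9°) tan(+41.334°) = 0.5475, H₀ = 0.9915 rad.
Bracket: H₀ sin φ sin δ + cos φ cos δ sin H₀ = 0.9915×-0.52844×0.66044 + 0.84897×0.75088×0.83682 = -0.346036 + 0.533451 = 0.187415.
Q̄ = (S₀/π) × [bracket] = (2017/π) × 0.187415 = 120.3 W/m².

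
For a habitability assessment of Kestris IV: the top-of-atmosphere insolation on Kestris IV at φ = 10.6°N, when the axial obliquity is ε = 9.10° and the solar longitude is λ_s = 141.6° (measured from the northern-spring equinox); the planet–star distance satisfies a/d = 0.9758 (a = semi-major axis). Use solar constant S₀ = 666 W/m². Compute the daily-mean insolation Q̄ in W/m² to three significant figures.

Solar declination: sin δ = sin ε · sin λ_s = sin 9.10° × sin 141.6° = 0.09824, so δ = +5.638°.
cos H₀ = −tan(+10.6°) tan(+5.638°) = -0.0185, H₀ = 1.5893 rad.
Bracket: H₀ sin φ sin δ + cos φ cos δ sin H₀ = 1.5893×0.18395×0.09824 + 0.98294×0.99516×0.99983 = 0.028721 + 0.978016 = 1.006737.
Inverse-square distance factor (a/d)² = 0.9758² = 0.952186.
Q̄ = (S₀/π) × 0.952186 × [bracket] = (666/π) × 0.952186 × 1.006737 = 203.2 W/m².

Q̄ ≈ 203 W/m²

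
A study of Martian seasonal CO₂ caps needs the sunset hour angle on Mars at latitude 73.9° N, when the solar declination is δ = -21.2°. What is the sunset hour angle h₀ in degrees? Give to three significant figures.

h₀ = 0.00°

cos h₀ = −tan ϕ · tan δ = 1.3438 ≥ 1, so the Sun never rises (polar night) and h₀ = 0.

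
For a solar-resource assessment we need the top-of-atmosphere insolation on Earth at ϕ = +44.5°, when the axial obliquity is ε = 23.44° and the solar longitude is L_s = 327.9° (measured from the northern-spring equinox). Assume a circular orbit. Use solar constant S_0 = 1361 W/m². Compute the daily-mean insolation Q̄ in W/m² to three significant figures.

Solar declination: sin δ = sin ε · sin L_s = sin 23.44° × sin 327.9° = -0.21138, so δ = -12.203°.
cos h₀ = −tan(+44.5°) tan(-12.203°) = 0.2125, h₀ = 1.3566 rad.
Bracket: h₀ sin ϕ sin δ + cos ϕ cos δ sin h₀ = 1.3566×0.70091×-0.21138 + 0.71325×0.97740×0.97715 = -0.200992 + 0.681201 = 0.480209.
Q̄ = (S_0/π) × [bracket] = (1361/π) × 0.480209 = 208.0 W/m².

Q̄ ≈ 208 W/m²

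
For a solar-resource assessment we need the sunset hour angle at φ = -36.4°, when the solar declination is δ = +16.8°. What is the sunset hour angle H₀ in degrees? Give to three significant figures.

cos H₀ = −tan φ · tan δ = −tan(-36.4°) × tan(+16.800°) = 0.2226, so H₀ = 1.3463 rad = 77.14°.

H₀ = 77.1°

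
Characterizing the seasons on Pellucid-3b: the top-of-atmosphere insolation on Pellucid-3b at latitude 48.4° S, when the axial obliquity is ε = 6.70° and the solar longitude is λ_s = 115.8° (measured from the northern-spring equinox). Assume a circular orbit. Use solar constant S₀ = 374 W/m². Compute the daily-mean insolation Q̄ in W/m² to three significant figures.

Q̄ ≈ 64.5 W/m²

Solar declination: sin δ = sin ε · sin λ_s = sin 6.70° × sin 115.8° = 0.10504, so δ = +6.030°.
cos H₀ = −tan(-48.4°) tan(+6.030°) = 0.1190, H₀ = 1.4515 rad.
Bracket: H₀ sin φ sin δ + cos φ cos δ sin H₀ = 1.4515×-0.74780×0.10504 + 0.66393×0.99447×0.99290 = -0.114014 + 0.655571 = 0.541557.
Q̄ = (S₀/π) × [bracket] = (374/π) × 0.541557 = 64.47 W/m².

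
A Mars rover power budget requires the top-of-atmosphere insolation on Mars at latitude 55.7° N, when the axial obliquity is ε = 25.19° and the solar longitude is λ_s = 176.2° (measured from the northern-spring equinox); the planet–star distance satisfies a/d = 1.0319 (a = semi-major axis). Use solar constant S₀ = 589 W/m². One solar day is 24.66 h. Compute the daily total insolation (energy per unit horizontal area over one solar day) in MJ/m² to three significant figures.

10.6 MJ/m²

Solar declination: sin δ = sin ε · sin λ_s = sin 25.19° × sin 176.2° = 0.02821, so δ = +1.616°.
cos H₀ = −tan(+55.7°) tan(+1.616°) = -0.0414, H₀ = 1.6122 rad.
Bracket: H₀ sin φ sin δ + cos φ cos δ sin H₀ = 1.6122×0.82610×0.02821 + 0.56353×0.99960×0.99914 = 0.037571 + 0.562820 = 0.600391.
Inverse-square distance factor (a/d)² = 1.0319² = 1.064818.
Q̄ = (S₀/π) × 1.064818 × [bracket] = (589/π) × 1.064818 × 0.600391 = 119.86 W/m².
Daily total = Q̄ × 24.66 h × 3600 s/h = 119.86 × 24.66 × 3600 / 10⁶ = 10.64 MJ/m².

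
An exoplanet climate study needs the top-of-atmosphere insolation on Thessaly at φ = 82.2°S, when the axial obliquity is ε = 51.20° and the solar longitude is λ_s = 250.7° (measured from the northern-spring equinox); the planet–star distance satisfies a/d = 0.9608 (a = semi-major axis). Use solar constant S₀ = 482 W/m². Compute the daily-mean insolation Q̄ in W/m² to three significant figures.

Q̄ ≈ 324 W/m²

Solar declination: sin δ = sin ε · sin λ_s = sin 51.20° × sin 250.7° = -0.73554, so δ = -47.353°.
cos H₀ = −tan(-82.2°) tan(-47.353°) = -7.9258 ≤ −1 ⇒ polar day, H₀ = π.
Bracket: H₀ sin φ sin δ + cos φ cos δ sin H₀ = 3.1416×-0.99075×-0.73554 + 0.13572×0.67748×0.00000 = 2.289398 + 0.000000 = 2.289398.
Inverse-square distance factor (a/d)² = 0.9608² = 0.923137.
Q̄ = (S₀/π) × 0.923137 × [bracket] = (482/π) × 0.923137 × 2.289398 = 324.3 W/m².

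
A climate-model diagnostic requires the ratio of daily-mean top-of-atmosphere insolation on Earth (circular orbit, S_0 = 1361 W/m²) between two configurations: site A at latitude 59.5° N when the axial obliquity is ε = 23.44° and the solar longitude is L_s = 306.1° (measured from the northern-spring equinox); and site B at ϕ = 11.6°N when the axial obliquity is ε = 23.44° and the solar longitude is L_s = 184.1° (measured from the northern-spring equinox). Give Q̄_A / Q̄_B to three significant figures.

Q̄_A / Q̄_B ≈ 0.132

— Configuration A (ϕ=+59.5°):
Solar declination: sin δ = sin ε · sin L_s = sin 23.44° × sin 306.1° = -0.32141, so δ = -18.748°.
cos h₀ = −tan(+59.5°) tan(-18.748°) = 0.5762, h₀ = 0.9567 rad.
Bracket: h₀ sin ϕ sin δ + cos ϕ cos δ sin h₀ = 0.9567×0.86163×-0.32141 + 0.50754×0.94694×0.81730 = -0.264945 + 0.392802 = 0.127857.
Q̄ = (S_0/π) × [bracket] = (1361/π) × 0.127857 = 55.390 W/m².
— Configuration B (ϕ=+11.6°):
Solar declination: sin δ = sin ε · sin L_s = sin 23.44° × sin 184.1° = -0.02844, so δ = -1.630°.
cos h₀ = −tan(+11.6°) tan(-1.630°) = 0.0058, h₀ = 1.5650 rad.
Bracket: h₀ sin ϕ sin δ + cos ϕ cos δ sin h₀ = 1.5650×0.20108×-0.02844 + 0.97958×0.99960×0.99998 = -0.008950 + 0.979169 = 0.970219.
Q̄ = (S_0/π) × [bracket] = (1361/π) × 0.970219 = 420.32 W/m².
Ratio Q̄_A / Q̄_B = 55.390 / 420.32 = 0.1318.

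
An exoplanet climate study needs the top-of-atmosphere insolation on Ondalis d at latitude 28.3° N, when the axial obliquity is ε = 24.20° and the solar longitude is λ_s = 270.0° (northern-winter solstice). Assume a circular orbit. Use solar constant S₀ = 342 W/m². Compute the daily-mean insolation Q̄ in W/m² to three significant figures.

Q̄ ≈ 56.8 W/m²

Solar declination: sin δ = sin ε · sin λ_s = sin 24.20° × sin 270.0° = -0.40992, so δ = -24.200°.
cos H₀ = −tan(+28.3°) tan(-24.200°) = 0.2420, H₀ = 1.3264 rad.
Bracket: H₀ sin φ sin δ + cos φ cos δ sin H₀ = 1.3264×0.47409×-0.40992 + 0.88048×0.91212×0.97028 = -0.257771 + 0.779235 = 0.521464.
Q̄ = (S₀/π) × [bracket] = (342/π) × 0.521464 = 56.77 W/m².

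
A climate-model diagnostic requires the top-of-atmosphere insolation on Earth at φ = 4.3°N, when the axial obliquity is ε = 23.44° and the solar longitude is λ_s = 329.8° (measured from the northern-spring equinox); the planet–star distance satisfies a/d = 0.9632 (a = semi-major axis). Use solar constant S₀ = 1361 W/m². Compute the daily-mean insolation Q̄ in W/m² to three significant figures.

Q̄ ≈ 383 W/m²

Solar declination: sin δ = sin ε · sin λ_s = sin 23.44° × sin 329.8° = -0.20010, so δ = -11.543°.
cos H₀ = −tan(+4.3°) tan(-11.543°) = 0.0154, H₀ = 1.5554 rad.
Bracket: H₀ sin φ sin δ + cos φ cos δ sin H₀ = 1.5554×0.07498×-0.20010 + 0.99719×0.97978×0.99988 = -0.023336 + 0.976910 = 0.953574.
Inverse-square distance factor (a/d)² = 0.9632² = 0.927754.
Q̄ = (S₀/π) × 0.927754 × [bracket] = (1361/π) × 0.927754 × 0.953574 = 383.3 W/m².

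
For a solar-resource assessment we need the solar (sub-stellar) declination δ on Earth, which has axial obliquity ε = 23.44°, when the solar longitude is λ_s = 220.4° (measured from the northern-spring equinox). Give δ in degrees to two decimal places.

sin δ = sin ε · sin λ_s = sin 23.44° × sin 220.4° = -0.257815.
δ = arcsin(-0.257815) = -14.94°.

δ = -14.94°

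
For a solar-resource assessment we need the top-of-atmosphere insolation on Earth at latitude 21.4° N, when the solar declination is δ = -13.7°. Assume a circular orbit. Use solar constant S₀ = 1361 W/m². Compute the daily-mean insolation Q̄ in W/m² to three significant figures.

Q̄ ≈ 335 W/m²

cos H₀ = −tan(+21.4°) tan(-13.700°) = 0.0955, H₀ = 1.4751 rad.
Bracket: H₀ sin φ sin δ + cos φ cos δ sin H₀ = 1.4751×0.36488×-0.23684 + 0.93106×0.97155×0.99543 = -0.127475 + 0.900437 = 0.772962.
Q̄ = (S₀/π) × [bracket] = (1361/π) × 0.772962 = 334.9 W/m².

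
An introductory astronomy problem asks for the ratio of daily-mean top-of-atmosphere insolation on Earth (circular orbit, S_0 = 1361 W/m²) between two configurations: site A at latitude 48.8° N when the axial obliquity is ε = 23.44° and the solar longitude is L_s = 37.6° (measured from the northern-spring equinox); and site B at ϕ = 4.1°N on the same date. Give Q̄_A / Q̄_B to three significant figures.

Q̄_A / Q̄_B ≈ 0.957

— Configuration A (ϕ=+48.8°):
Solar declination: sin δ = sin ε · sin L_s = sin 23.44° × sin 37.6° = 0.24271, so δ = +14.046°.
cos h₀ = −tan(+48.8°) tan(+14.046°) = -0.2858, h₀ = 1.8606 rad.
Bracket: h₀ sin ϕ sin δ + cos ϕ cos δ sin h₀ = 1.8606×0.75241×0.24271 + 0.65869×0.97010×0.95829 = 0.339778 + 0.612343 = 0.952121.
Q̄ = (S_0/π) × [bracket] = (1361/π) × 0.952121 = 412.48 W/m².
— Configuration B (ϕ=+4.1°):
cos h₀ = −tan(+4.1°) tan(+14.046°) = -0.0179, h₀ = 1.5887 rad.
Bracket: h₀ sin ϕ sin δ + cos ϕ cos δ sin h₀ = 1.5887×0.07150×0.24271 + 0.99744×0.97010×0.99984 = 0.027570 + 0.967462 = 0.995032.
Q̄ = (S_0/π) × [bracket] = (1361/π) × 0.995032 = 431.07 W/m².
Ratio Q̄_A / Q̄_B = 412.48 / 431.07 = 0.9569.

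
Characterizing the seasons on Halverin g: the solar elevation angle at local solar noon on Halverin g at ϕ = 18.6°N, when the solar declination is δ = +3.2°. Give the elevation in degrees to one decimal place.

At local noon the hour angle is zero, so the zenith angle equals |ϕ − δ| = |+18.6° − (+3.200°)| = 15.400°.
Elevation = 90° − 15.400° = 74.6°.

74.6°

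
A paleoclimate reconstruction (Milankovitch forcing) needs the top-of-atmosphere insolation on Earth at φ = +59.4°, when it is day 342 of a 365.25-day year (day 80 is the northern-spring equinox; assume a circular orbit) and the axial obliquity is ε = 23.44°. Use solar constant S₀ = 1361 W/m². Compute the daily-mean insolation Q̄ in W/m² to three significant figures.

Solar longitude: λ_s = 360° × (342 − 80)/365.25 = 258.234°.
sin δ = sin 23.44° × sin 258.234° = -0.38943, so δ = -22.919°.
cos H₀ = −tan(+59.4°) tan(-22.919°) = 0.7149, H₀ = 0.7743 rad.
Bracket: H₀ sin φ sin δ + cos φ cos δ sin H₀ = 0.7743×0.86074×-0.38943 + 0.50904×0.92106×0.69920 = -0.259544 + 0.327824 = 0.068280.
Q̄ = (S₀/π) × [bracket] = (1361/π) × 0.068280 = 29.58 W/m².

Q̄ ≈ 29.6 W/m²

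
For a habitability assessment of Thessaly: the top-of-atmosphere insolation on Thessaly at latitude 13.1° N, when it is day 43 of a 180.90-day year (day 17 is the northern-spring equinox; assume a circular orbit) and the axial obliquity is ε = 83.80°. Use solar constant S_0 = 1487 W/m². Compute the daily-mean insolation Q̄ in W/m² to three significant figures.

Solar longitude: L_s = 360° × (43 − 17)/180.90 = 51.741°.
sin δ = sin 83.80° × sin 51.741° = 0.78063, so δ = +51.318°.
cos h₀ = −tan(+13.1°) tan(+51.318°) = -0.2907, h₀ = 1.8657 rad.
Bracket: h₀ sin ϕ sin δ + cos ϕ cos δ sin h₀ = 1.8657×0.22665×0.78063 + 0.97398×0.62499×0.95683 = 0.330098 + 0.582449 = 0.912547.
Q̄ = (S_0/π) × [bracket] = (1487/π) × 0.912547 = 431.9 W/m².

Q̄ ≈ 432 W/m²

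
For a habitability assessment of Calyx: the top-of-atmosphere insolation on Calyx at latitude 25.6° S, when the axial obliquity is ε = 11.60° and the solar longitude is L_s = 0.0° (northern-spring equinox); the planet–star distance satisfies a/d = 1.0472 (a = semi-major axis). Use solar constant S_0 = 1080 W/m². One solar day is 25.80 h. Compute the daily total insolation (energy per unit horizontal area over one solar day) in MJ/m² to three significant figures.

Solar declination: sin δ = sin ε · sin L_s = sin 11.60° × sin 0.0° = 0.00000, so δ = +0.000°.
cos h₀ = −tan(-25.6°) tan(+0.000°) = 0.0000, h₀ = 1.5708 rad.
Bracket: h₀ sin ϕ sin δ + cos ϕ cos δ sin h₀ = 1.5708×-0.43209×0.00000 + 0.90183×1.00000×1.00000 = -0.000000 + 0.901830 = 0.901830.
Inverse-square distance factor (a/d)² = 1.0472² = 1.096628.
Q̄ = (S_0/π) × 1.096628 × [bracket] = (1080/π) × 1.096628 × 0.901830 = 339.98 W/m².
Daily total = Q̄ × 25.80 h × 3600 s/h = 339.98 × 25.80 × 3600 / 10⁶ = 31.58 MJ/m².

31.6 MJ/m²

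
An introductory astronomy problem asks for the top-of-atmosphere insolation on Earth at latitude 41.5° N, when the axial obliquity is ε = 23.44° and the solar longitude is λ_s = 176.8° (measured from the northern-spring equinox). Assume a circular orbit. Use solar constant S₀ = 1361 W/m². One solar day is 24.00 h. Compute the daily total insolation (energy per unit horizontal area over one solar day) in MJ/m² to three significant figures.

28.9 MJ/m²

Solar declination: sin δ = sin ε · sin λ_s = sin 23.44° × sin 176.8° = 0.02221, so δ = +1.272°.
cos H₀ = −tan(+41.5°) tan(+1.272°) = -0.0197, H₀ = 1.5904 rad.
Bracket: H₀ sin φ sin δ + cos φ cos δ sin H₀ = 1.5904×0.66262×0.02221 + 0.74896×0.99975×0.99981 = 0.023406 + 0.748630 = 0.772036.
Q̄ = (S₀/π) × [bracket] = (1361/π) × 0.772036 = 334.46 W/m².
Daily total = Q̄ × 24.00 h × 3600 s/h = 334.46 × 24.00 × 3600 / 10⁶ = 28.90 MJ/m².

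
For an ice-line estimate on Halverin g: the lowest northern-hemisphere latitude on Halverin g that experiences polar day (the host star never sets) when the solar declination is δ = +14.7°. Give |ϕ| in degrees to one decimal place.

|ϕ| = 75.3°

Polar day requires cos h₀ = −tan ϕ tan δ ≤ −1, i.e. tan ϕ tan δ ≥ 1.
The boundary is |tan ϕ| · |tan δ| = 1, so |ϕ| = 90° − |δ| = 90° − 14.7° = 75.3° in the northern hemisphere.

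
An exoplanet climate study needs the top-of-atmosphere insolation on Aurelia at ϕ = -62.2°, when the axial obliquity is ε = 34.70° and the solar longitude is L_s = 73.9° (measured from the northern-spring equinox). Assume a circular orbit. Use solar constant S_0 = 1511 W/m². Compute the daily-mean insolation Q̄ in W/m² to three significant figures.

Q̄ ≈ 0.00 W/m²

Solar declination: sin δ = sin ε · sin L_s = sin 34.70° × sin 73.9° = 0.54695, so δ = +33.158°.
cos h₀ = −tan(-62.2°) tan(+33.158°) = 1.2392 ≥ 1 ⇒ polar night, h₀ = 0 and Q̄ = 0.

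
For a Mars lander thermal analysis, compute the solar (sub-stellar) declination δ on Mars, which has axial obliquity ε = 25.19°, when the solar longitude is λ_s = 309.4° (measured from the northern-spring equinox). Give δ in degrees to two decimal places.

δ = -19.20°

sin δ = sin ε · sin λ_s = sin 25.19° × sin 309.4° = -0.328892.
δ = arcsin(-0.328892) = -19.20°.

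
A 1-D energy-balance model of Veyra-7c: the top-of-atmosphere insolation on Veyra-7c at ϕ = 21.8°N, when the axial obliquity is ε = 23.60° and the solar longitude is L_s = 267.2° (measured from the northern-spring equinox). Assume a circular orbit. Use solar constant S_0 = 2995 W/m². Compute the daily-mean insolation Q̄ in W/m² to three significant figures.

Q̄ ≈ 601 W/m²

Solar declination: sin δ = sin ε · sin L_s = sin 23.60° × sin 267.2° = -0.39987, so δ = -23.570°.
cos h₀ = −tan(+21.8°) tan(-23.570°) = 0.1745, h₀ = 1.3954 rad.
Bracket: h₀ sin ϕ sin δ + cos ϕ cos δ sin h₀ = 1.3954×0.37137×-0.39987 + 0.92849×0.91657×0.98466 = -0.207217 + 0.837971 = 0.630754.
Q̄ = (S_0/π) × [bracket] = (2995/π) × 0.630754 = 601.3 W/m².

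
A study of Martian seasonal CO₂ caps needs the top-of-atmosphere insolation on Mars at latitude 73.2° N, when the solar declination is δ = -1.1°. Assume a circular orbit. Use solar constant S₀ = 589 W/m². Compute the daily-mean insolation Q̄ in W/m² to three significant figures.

Q̄ ≈ 48.9 W/m²

cos H₀ = −tan(+73.2°) tan(-1.100°) = 0.0636, H₀ = 1.5072 rad.
Bracket: H₀ sin φ sin δ + cos φ cos δ sin H₀ = 1.5072×0.95732×-0.01920 + 0.28903×0.99982×0.99798 = -0.027703 + 0.288394 = 0.260691.
Q̄ = (S₀/π) × [bracket] = (589/π) × 0.260691 = 48.88 W/m².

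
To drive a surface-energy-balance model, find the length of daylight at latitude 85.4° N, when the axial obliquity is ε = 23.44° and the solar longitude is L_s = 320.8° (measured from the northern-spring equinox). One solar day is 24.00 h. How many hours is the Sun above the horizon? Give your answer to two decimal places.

0.00 h

Solar declination: sin δ = sin ε · sin L_s = sin 23.44° × sin 320.8° = -0.25141, so δ = -14.561°.
cos h₀ = −tan ϕ · tan δ = 3.2285 ≥ 1, so the Sun never rises (polar night) and h₀ = 0.
Daylight = 2h₀/(2π) × 24.00 h = (0.0000/π) × 24.00 = 0.00 h.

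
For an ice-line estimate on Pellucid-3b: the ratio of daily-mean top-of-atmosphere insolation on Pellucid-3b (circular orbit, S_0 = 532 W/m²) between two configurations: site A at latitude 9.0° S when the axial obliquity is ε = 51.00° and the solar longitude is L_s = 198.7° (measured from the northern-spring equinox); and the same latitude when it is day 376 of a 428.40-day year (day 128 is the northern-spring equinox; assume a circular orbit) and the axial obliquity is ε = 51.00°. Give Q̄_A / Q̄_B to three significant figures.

— Configuration A (ϕ=-9.0°):
Solar declination: sin δ = sin ε · sin L_s = sin 51.00° × sin 198.7° = -0.24916, so δ = -14.428°.
cos h₀ = −tan(-9.0°) tan(-14.428°) = -0.0407, h₀ = 1.6116 rad.
Bracket: h₀ sin ϕ sin δ + cos ϕ cos δ sin h₀ = 1.6116×-0.15643×-0.24916 + 0.98769×0.96846×0.99917 = 0.062814 + 0.955744 = 1.018558.
Q̄ = (S_0/π) × [bracket] = (532/π) × 1.018558 = 172.48 W/m².
— Configuration B (ϕ=-9.0°):
Solar longitude: L_s = 360° × (376 − 128)/428.40 = 208.403°.
sin δ = sin 51.00° × sin 208.403° = -0.36967, so δ = -21.695°.
cos h₀ = −tan(-9.0°) tan(-21.695°) = -0.0630, h₀ = 1.6339 rad.
Bracket: h₀ sin ϕ sin δ + cos ϕ cos δ sin h₀ = 1.6339×-0.15643×-0.36967 + 0.98769×0.92916×0.99801 = 0.094484 + 0.915896 = 1.010380.
Q̄ = (S_0/π) × [bracket] = (532/π) × 1.010380 = 171.10 W/m².
Ratio Q̄_A / Q̄_B = 172.48 / 171.10 = 1.008.

Q̄_A / Q̄_B ≈ 1.01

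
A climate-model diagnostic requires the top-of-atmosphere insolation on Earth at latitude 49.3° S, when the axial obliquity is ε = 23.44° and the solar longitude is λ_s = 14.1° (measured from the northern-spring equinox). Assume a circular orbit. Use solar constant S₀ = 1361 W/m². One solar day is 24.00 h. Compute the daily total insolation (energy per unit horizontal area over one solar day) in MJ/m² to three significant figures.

20.1 MJ/m²

Solar declination: sin δ = sin ε · sin λ_s = sin 23.44° × sin 14.1° = 0.09691, so δ = +5.561°.
cos H₀ = −tan(-49.3°) tan(+5.561°) = 0.1132, H₀ = 1.4574 rad.
Bracket: H₀ sin φ sin δ + cos φ cos δ sin H₀ = 1.4574×-0.75813×0.09691 + 0.65210×0.99529×0.99357 = -0.107076 + 0.644855 = 0.537779.
Q̄ = (S₀/π) × [bracket] = (1361/π) × 0.537779 = 232.98 W/m².
Daily total = Q̄ × 24.00 h × 3600 s/h = 232.98 × 24.00 × 3600 / 10⁶ = 20.13 MJ/m².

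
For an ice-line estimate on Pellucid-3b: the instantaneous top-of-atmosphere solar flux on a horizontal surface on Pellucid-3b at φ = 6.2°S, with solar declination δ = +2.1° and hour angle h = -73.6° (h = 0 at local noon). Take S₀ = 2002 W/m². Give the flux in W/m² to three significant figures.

554 W/m²

cos θ_z = sin φ sin δ + cos φ cos δ cos h = -0.003957 + 0.280502 = 0.276545.
Flux = S₀ · cos θ_z = 2002 × 0.276545 = 553.6 W/m².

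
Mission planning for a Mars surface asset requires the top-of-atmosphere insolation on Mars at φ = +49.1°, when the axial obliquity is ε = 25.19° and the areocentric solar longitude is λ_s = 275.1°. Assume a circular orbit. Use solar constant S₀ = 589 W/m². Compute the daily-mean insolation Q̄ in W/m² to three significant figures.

sin δ = sin 25.19° × sin 275.1° = -0.42394, so δ = -25.083°.
cos H₀ = −tan(+49.1°) tan(-25.083°) = 0.5404, H₀ = 0.9999 rad.
Bracket: H₀ sin φ sin δ + cos φ cos δ sin H₀ = 0.9999×0.75585×-0.42394 + 0.65474×0.90569×0.84143 = -0.320403 + 0.498961 = 0.178558.
Q̄ = (S₀/π) × [bracket] = (589/π) × 0.178558 = 33.48 W/m².

Q̄ ≈ 33.5 W/m²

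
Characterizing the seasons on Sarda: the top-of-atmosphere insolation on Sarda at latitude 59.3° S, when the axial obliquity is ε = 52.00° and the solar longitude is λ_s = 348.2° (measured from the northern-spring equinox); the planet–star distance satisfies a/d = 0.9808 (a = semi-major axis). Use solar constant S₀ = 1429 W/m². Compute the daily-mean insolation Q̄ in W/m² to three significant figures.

Solar declination: sin δ = sin ε · sin λ_s = sin 52.00° × sin 348.2° = -0.16115, so δ = -9.273°.
cos H₀ = −tan(-59.3°) tan(-9.273°) = -0.2750, H₀ = 1.8494 rad.
Bracket: H₀ sin φ sin δ + cos φ cos δ sin H₀ = 1.8494×-0.85985×-0.16115 + 0.51054×0.98693×0.96145 = 0.256262 + 0.484443 = 0.740705.
Inverse-square distance factor (a/d)² = 0.9808² = 0.961969.
Q̄ = (S₀/π) × 0.961969 × [bracket] = (1429/π) × 0.961969 × 0.740705 = 324.1 W/m².

Q̄ ≈ 324 W/m²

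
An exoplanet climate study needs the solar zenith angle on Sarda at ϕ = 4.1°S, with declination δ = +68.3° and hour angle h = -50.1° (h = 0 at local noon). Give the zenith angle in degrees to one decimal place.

θ_z = 80.2°

cos θ_z = sin ϕ sin δ + cos ϕ cos δ cos h = -0.066431 + 0.236567 = 0.170136.
θ_z = arccos(0.170136) = 80.2°.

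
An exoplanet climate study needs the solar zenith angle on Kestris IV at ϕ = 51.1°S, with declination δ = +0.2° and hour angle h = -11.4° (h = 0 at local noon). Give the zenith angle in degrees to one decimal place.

θ_z = 52.2°

cos θ_z = sin ϕ sin δ + cos ϕ cos δ cos h = -0.002717 + 0.615570 = 0.612853.
θ_z = arccos(0.612853) = 52.2°.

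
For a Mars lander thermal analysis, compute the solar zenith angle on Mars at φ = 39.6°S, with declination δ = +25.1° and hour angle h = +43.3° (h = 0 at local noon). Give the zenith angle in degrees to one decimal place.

cos θ_z = sin φ sin δ + cos φ cos δ cos h = -0.270395 + 0.507805 = 0.237410.
θ_z = arccos(0.237410) = 76.3°.

θ_z = 76.3°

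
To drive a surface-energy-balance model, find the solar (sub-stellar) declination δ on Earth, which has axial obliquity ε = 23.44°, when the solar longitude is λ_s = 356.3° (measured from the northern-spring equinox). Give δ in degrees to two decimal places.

sin δ = sin ε · sin λ_s = sin 23.44° × sin 356.3° = -0.025670.
δ = arcsin(-0.025670) = -1.47°.

δ = -1.47°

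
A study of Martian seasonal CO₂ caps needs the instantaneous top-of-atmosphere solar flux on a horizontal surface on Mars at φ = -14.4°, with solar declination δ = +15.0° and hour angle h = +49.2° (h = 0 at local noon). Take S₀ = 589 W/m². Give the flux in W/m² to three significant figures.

322 W/m²

cos θ_z = sin φ sin δ + cos φ cos δ cos h = -0.064366 + 0.611327 = 0.546961.
Flux = S₀ · cos θ_z = 589 × 0.546961 = 322.2 W/m².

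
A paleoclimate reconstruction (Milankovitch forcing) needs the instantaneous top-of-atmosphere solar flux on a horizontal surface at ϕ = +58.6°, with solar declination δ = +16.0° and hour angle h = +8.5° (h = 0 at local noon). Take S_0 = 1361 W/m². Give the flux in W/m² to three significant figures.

994 W/m²

cos θ_z = sin ϕ sin δ + cos ϕ cos δ cos h = 0.235270 + 0.495325 = 0.730595.
Flux = S_0 · cos θ_z = 1361 × 0.730595 = 994.3 W/m².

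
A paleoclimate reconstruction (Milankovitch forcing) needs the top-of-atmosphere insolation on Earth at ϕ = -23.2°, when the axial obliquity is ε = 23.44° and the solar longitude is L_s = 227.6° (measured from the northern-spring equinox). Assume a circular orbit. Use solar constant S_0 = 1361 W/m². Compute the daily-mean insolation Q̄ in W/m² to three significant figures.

Q̄ ≈ 463 W/m²

Solar declination: sin δ = sin ε · sin L_s = sin 23.44° × sin 227.6° = -0.29375, so δ = -17.083°.
cos h₀ = −tan(-23.2°) tan(-17.083°) = -0.1317, h₀ = 1.7029 rad.
Bracket: h₀ sin ϕ sin δ + cos ϕ cos δ sin h₀ = 1.7029×-0.39394×-0.29375 + 0.91914×0.95588×0.99129 = 0.197059 + 0.870935 = 1.067994.
Q̄ = (S_0/π) × [bracket] = (1361/π) × 1.067994 = 462.7 W/m².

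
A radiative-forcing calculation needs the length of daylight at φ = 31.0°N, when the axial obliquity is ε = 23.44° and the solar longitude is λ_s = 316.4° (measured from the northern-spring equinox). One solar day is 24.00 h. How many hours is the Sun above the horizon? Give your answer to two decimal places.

10.68 h

Solar declination: sin δ = sin ε · sin λ_s = sin 23.44° × sin 316.4° = -0.27432, so δ = -15.922°.
cos H₀ = −tan φ · tan δ = −tan(+31.0°) × tan(-15.922°) = 0.1714, so H₀ = 1.3985 rad = 80.13°.
Daylight = 2H₀/(2π) × 24.00 h = (1.3985/π) × 24.00 = 10.68 h.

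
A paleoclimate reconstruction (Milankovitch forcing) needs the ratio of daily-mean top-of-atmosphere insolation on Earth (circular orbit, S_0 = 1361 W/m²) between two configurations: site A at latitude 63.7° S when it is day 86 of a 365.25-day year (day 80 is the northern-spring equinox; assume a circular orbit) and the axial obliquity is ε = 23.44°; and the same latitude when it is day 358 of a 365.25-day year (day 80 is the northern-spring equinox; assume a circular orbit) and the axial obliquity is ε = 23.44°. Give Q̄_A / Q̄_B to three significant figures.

— Configuration A (ϕ=-63.7°):
Solar longitude: L_s = 360° × (86 − 80)/365.25 = 5.914°.
sin δ = sin 23.44° × sin 5.914° = 0.04098, so δ = +2.349°.
cos h₀ = −tan(-63.7°) tan(+2.349°) = 0.0830, h₀ = 1.4877 rad.
Bracket: h₀ sin ϕ sin δ + cos ϕ cos δ sin h₀ = 1.4877×-0.89649×0.04098 + 0.44307×0.99916×0.99655 = -0.054655 + 0.441171 = 0.386516.
Q̄ = (S_0/π) × [bracket] = (1361/π) × 0.386516 = 167.45 W/m².
— Configuration B (ϕ=-63.7°):
Solar longitude: L_s = 360° × (358 − 80)/365.25 = 274.004°.
sin δ = sin 23.44° × sin 274.004° = -0.39682, so δ = -23.379°.
cos h₀ = −tan(-63.7°) tan(-23.379°) = -0.8747, h₀ = 2.6356 rad.
Bracket: h₀ sin ϕ sin δ + cos ϕ cos δ sin h₀ = 2.6356×-0.89649×-0.39682 + 0.44307×0.91790×0.48464 = 0.937602 + 0.197100 = 1.134702.
Q̄ = (S_0/π) × [bracket] = (1361/π) × 1.134702 = 491.58 W/m².
Ratio Q̄_A / Q̄_B = 167.45 / 491.58 = 0.3406.

Q̄_A / Q̄_B ≈ 0.341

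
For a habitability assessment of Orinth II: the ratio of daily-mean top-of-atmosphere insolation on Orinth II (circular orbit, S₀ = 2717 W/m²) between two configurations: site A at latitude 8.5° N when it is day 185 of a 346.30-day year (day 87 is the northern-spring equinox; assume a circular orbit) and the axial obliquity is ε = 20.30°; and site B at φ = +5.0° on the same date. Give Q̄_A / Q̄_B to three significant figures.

Q̄_A / Q̄_B ≈ 1.03

— Configuration A (φ=+8.5°):
Solar longitude: λ_s = 360° × (185 − 87)/346.30 = 101.877°.
sin δ = sin 20.30° × sin 101.877° = 0.33951, so δ = +19.847°.
cos H₀ = −tan(+8.5°) tan(+19.847°) = -0.0539, H₀ = 1.6248 rad.
Bracket: H₀ sin φ sin δ + cos φ cos δ sin H₀ = 1.6248×0.14781×0.33951 + 0.98902×0.94060×0.99854 = 0.081537 + 0.928914 = 1.010451.
Q̄ = (S₀/π) × [bracket] = (2717/π) × 1.010451 = 873.89 W/m².
— Configuration B (φ=+5.0°):
cos H₀ = −tan(+5.0°) tan(+19.847°) = -0.0316, H₀ = 1.6024 rad.
Bracket: H₀ sin φ sin δ + cos φ cos δ sin H₀ = 1.6024×0.08716×0.33951 + 0.99619×0.94060×0.99950 = 0.047418 + 0.936548 = 0.983966.
Q̄ = (S₀/π) × [bracket] = (2717/π) × 0.983966 = 850.98 W/m².
Ratio Q̄_A / Q̄_B = 873.89 / 850.98 = 1.027.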